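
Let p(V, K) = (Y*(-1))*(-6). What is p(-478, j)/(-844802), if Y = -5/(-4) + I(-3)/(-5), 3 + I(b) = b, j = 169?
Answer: -21/1206860 ≈ -1.7401e-5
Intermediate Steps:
I(b) = -3 + b
Y = 49/20 (Y = -5/(-4) + (-3 - 3)/(-5) = -5*(-1/4) - 6*(-1/5) = 5/4 + 6/5 = 49/20 ≈ 2.4500)
p(V, K) = 147/10 (p(V, K) = ((49/20)*(-1))*(-6) = -49/20*(-6) = 147/10)
p(-478, j)/(-844802) = (147/10)/(-844802) = (147/10)*(-1/844802) = -21/1206860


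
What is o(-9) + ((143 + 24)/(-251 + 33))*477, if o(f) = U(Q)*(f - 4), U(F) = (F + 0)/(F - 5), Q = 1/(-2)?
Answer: -879083/2398 ≈ -366.59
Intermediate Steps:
Q = -½ ≈ -0.50000
U(F) = F/(-5 + F)
o(f) = -4/11 + f/11 (o(f) = (-1/(2*(-5 - ½)))*(f - 4) = (-1/(2*(-11/2)))*(-4 + f) = (-½*(-2/11))*(-4 + f) = (-4 + f)/11 = -4/11 + f/11)
o(-9) + ((143 + 24)/(-251 + 33))*477 = (-4/11 + (1/11)*(-9)) + ((143 + 24)/(-251 + 33))*477 = (-4/11 - 9/11) + (167/(-218))*477 = -13/11 + (167*(-1/218))*477 = -13/11 - 167/218*477 = -13/11 - 79659/218 = -879083/2398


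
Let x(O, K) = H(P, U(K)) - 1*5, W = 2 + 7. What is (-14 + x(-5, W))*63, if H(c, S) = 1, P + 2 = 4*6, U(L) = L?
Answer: -1134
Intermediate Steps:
W = 9
P = 22 (P = -2 + 4*6 = -2 + 24 = 22)
x(O, K) = -4 (x(O, K) = 1 - 1*5 = 1 - 5 = -4)
(-14 + x(-5, W))*63 = (-14 - 4)*63 = -18*63 = -1134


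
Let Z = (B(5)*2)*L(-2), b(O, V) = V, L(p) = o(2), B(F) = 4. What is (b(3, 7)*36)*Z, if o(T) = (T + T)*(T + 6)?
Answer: 64512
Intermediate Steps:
o(T) = 2*T*(6 + T) (o(T) = (2*T)*(6 + T) = 2*T*(6 + T))
L(p) = 32 (L(p) = 2*2*(6 + 2) = 2*2*8 = 32)
Z = 256 (Z = (4*2)*32 = 8*32 = 256)
(b(3, 7)*36)*Z = (7*36)*256 = 252*256 = 64512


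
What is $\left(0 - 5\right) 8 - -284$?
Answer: $244$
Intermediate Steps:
$\left(0 - 5\right) 8 - -284 = \left(-5\right) 8 + 284 = -40 + 284 = 244$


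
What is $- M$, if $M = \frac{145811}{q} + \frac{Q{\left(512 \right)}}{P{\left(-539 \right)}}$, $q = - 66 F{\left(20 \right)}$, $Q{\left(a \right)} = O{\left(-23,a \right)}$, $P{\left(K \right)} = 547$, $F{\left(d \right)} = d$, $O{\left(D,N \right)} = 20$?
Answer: $\frac{79732217}{722040} \approx 110.43$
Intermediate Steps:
$Q{\left(a \right)} = 20$
$q = -1320$ ($q = \left(-66\right) 20 = -1320$)
$M = - \frac{79732217}{722040}$ ($M = \frac{145811}{-1320} + \frac{20}{547} = 145811 \left(- \frac{1}{1320}\right) + 20 \cdot \frac{1}{547} = - \frac{145811}{1320} + \frac{20}{547} = - \frac{79732217}{722040} \approx -110.43$)
$- M = \left(-1\right) \left(- \frac{79732217}{722040}\right) = \frac{79732217}{722040}$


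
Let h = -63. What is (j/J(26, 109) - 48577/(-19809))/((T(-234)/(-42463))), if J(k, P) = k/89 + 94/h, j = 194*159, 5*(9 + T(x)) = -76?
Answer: -11731121139242665/260101116 ≈ -4.5102e+7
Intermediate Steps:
T(x) = -121/5 (T(x) = -9 + (⅕)*(-76) = -9 - 76/5 = -121/5)
j = 30846
J(k, P) = -94/63 + k/89 (J(k, P) = k/89 + 94/(-63) = k*(1/89) + 94*(-1/63) = k/89 - 94/63 = -94/63 + k/89)
(j/J(26, 109) - 48577/(-19809))/((T(-234)/(-42463))) = (30846/(-94/63 + (1/89)*26) - 48577/(-19809))/((-121/5/(-42463))) = (30846/(-94/63 + 26/89) - 48577*(-1/19809))/((-121/5*(-1/42463))) = (30846/(-6728/5607) + 1567/639)/(121/212315) = (30846*(-5607/6728) + 1567/639)*(212315/121) = (-86476761/3364 + 1567/639)*(212315/121) = -55253378891/2149596*212315/121 = -11731121139242665/260101116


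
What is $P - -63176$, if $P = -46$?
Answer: $63130$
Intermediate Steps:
$P - -63176 = -46 - -63176 = -46 + 63176 = 63130$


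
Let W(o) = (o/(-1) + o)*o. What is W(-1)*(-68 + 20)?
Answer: 0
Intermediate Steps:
W(o) = 0 (W(o) = (o*(-1) + o)*o = (-o + o)*o = 0*o = 0)
W(-1)*(-68 + 20) = 0*(-68 + 20) = 0*(-48) = 0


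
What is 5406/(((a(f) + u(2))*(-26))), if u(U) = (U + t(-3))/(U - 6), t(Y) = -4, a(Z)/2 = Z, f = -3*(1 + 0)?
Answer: 5406/143 ≈ 37.804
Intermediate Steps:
f = -3 (f = -3*1 = -3)
a(Z) = 2*Z
u(U) = (-4 + U)/(-6 + U) (u(U) = (U - 4)/(U - 6) = (-4 + U)/(-6 + U))
5406/(((a(f) + u(2))*(-26))) = 5406/(((2*(-3) + (-4 + 2)/(-6 + 2))*(-26))) = 5406/(((-6 - 2/(-4))*(-26))) = 5406/(((-6 - ¼*(-2))*(-26))) = 5406/(((-6 + ½)*(-26))) = 5406/((-11/2*(-26))) = 5406/143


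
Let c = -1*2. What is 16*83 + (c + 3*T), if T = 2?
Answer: 1332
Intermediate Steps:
c = -2
16*83 + (c + 3*T) = 16*83 + (-2 + 3*2) = 1328 + (-2 + 6) = 1328 + 4 = 1332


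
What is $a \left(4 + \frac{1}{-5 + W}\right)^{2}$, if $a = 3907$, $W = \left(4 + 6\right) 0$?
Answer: $\frac{1410427}{25} \approx 56417.0$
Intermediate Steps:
$W = 0$ ($W = 10 \cdot 0 = 0$)
$a \left(4 + \frac{1}{-5 + W}\right)^{2} = 3907 \left(4 + \frac{1}{-5 + 0}\right)^{2} = 3907 \left(4 + \frac{1}{-5}\right)^{2} = 3907 \left(4 - \frac{1}{5}\right)^{2} = 3907 \left(\frac{19}{5}\right)^{2} = 3907 \cdot \frac{361}{25} = \frac{1410427}{25}$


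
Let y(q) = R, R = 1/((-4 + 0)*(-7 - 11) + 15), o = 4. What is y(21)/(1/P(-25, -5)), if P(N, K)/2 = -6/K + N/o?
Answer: -101/870 ≈ -0.11609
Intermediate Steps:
P(N, K) = N/2 - 12/K (P(N, K) = 2*(-6/K + N/4) = N/2 - 12/K)
R = 1/87 (R = 1/(-4*(-18) + 15) = 1/(72 + 15) = 1/87 ≈ 0.011494)
y(q) = 1/87
y(21)/(1/P(-25, -5)) = 1/(87*(1/((½)*(-25) - 12/(-5)))) = 1/(87*(1/(-25/2 - 12*(-⅕)))) = 1/(87*(1/(-25/2 + 12/5))) = 1/(87*(1/(-101/10))) = 1/(87*(-10/101)) = (1/87)*(-101/10) = -101/870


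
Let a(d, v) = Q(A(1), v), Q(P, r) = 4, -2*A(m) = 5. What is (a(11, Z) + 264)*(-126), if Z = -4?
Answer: -33768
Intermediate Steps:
A(m) = -5/2 (A(m) = -½*5 = -5/2)
a(d, v) = 4
(a(11, Z) + 264)*(-126) = (4 + 264)*(-126) = 268*(-126) = -33768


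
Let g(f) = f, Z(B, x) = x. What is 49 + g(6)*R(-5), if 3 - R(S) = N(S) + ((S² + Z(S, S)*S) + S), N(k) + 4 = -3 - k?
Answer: -191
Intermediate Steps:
N(k) = -7 - k (N(k) = -4 + (-3 - k) = -7 - k)
R(S) = 10 - 2*S² (R(S) = 3 - ((-7 - S) + ((S² + S*S) + S)) = 3 - ((-7 - S) + ((S² + S²) + S)) = 3 - ((-7 - S) + (2*S² + S)) = 3 - ((-7 - S) + (S + 2*S²)) = 3 - (-7 + 2*S²) = 3 + (7 - 2*S²) = 10 - 2*S²)
49 + g(6)*R(-5) = 49 + 6*(10 - 2*(-5)²) = 49 + 6*(10 - 2*25) = 49 + 6*(10 - 50) = 49 + 6*(-40) = 49 - 240 = -191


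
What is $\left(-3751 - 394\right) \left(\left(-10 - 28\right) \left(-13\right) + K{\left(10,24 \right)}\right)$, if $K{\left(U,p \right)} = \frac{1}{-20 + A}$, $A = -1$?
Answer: $- \frac{42996085}{21} \approx -2.0474 \cdot 10^{6}$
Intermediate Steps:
$K{\left(U,p \right)} = - \frac{1}{21}$ ($K{\left(U,p \right)} = \frac{1}{-20 - 1} = \frac{1}{-21} = - \frac{1}{21}$)
$\left(-3751 - 394\right) \left(\left(-10 - 28\right) \left(-13\right) + K{\left(10,24 \right)}\right) = \left(-3751 - 394\right) \left(\left(-10 - 28\right) \left(-13\right) - \frac{1}{21}\right) = - 4145 \left(\left(-38\right) \left(-13\right) - \frac{1}{21}\right) = - 4145 \left(494 - \frac{1}{21}\right) = \left(-4145\right) \frac{10373}{21} = - \frac{42996085}{21}$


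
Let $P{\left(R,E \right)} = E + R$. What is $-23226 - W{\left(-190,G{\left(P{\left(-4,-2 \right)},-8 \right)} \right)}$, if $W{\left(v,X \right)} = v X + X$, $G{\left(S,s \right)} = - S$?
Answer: $-22092$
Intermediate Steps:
$W{\left(v,X \right)} = X + X v$ ($W{\left(v,X \right)} = X v + X = X + X v$)
$-23226 - W{\left(-190,G{\left(P{\left(-4,-2 \right)},-8 \right)} \right)} = -23226 - - (-2 - 4) \left(1 - 190\right) = -23226 - \left(-1\right) \left(-6\right) \left(-189\right) = -23226 - 6 \left(-189\right) = -23226 - -1134 = -23226 + 1134 = -22092$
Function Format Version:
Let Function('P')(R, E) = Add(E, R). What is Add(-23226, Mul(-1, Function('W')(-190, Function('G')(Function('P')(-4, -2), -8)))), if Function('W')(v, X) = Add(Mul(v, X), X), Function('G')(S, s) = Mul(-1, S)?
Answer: -22092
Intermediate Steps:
Function('W')(v, X) = Add(X, Mul(X, v)) (Function('W')(v, X) = Add(Mul(X, v), X) = Add(X, Mul(X, v)))
Add(-23226, Mul(-1, Function('W')(-190, Function('G')(Function('P')(-4, -2), -8)))) = Add(-23226, Mul(-1, Mul(Mul(-1, Add(-2, -4)), Add(1, -190)))) = Add(-23226, Mul(-1, Mul(Mul(-1, -6), -189))) = Add(-23226, Mul(-1, Mul(6, -189))) = Add(-23226, Mul(-1, -1134)) = Add(-23226, 1134) = -22092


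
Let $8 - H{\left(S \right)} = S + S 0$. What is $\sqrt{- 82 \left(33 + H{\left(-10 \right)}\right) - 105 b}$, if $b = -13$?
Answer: $3 i \sqrt{313} \approx 53.075 i$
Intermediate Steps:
$H{\left(S \right)} = 8 - S$ ($H{\left(S \right)} = 8 - \left(S + S 0\right) = 8 - \left(S + 0\right) = 8 - S$)
$\sqrt{- 82 \left(33 + H{\left(-10 \right)}\right) - 105 b} = \sqrt{- 82 \left(33 + \left(8 - -10\right)\right) - -1365} = \sqrt{- 82 \left(33 + \left(8 + 10\right)\right) + 1365} = \sqrt{- 82 \left(33 + 18\right) + 1365} = \sqrt{\left(-82\right) 51 + 1365} = \sqrt{-4182 + 1365} = \sqrt{-2817} = 3 i \sqrt{313}$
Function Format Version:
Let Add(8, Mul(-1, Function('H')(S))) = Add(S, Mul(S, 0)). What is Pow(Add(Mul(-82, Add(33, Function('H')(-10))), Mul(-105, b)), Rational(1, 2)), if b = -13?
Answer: Mul(3, I, Pow(313, Rational(1, 2))) ≈ Mul(53.075, I)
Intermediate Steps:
Function('H')(S) = Add(8, Mul(-1, S)) (Function('H')(S) = Add(8, Mul(-1, Add(S, Mul(S, 0)))) = Add(8, Mul(-1, Add(S, 0))) = Add(8, Mul(-1, S)))
Pow(Add(Mul(-82, Add(33, Function('H')(-10))), Mul(-105, b)), Rational(1, 2)) = Pow(Add(Mul(-82, Add(33, Add(8, Mul(-1, -10)))), Mul(-105, -13)), Rational(1, 2)) = Pow(Add(Mul(-82, Add(33, Add(8, 10))), 1365), Rational(1, 2)) = Pow(Add(Mul(-82, Add(33, 18)), 1365), Rational(1, 2)) = Pow(Add(Mul(-82, 51), 1365), Rational(1, 2)) = Pow(Add(-4182, 1365), Rational(1, 2)) = Pow(-2817, Rational(1, 2)) = Mul(3, I, Pow(313, Rational(1, 2)))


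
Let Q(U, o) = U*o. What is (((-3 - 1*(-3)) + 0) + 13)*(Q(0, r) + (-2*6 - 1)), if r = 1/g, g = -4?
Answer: -169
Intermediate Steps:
r = -¼ (r = 1/(-4) = -¼ ≈ -0.25000)
(((-3 - 1*(-3)) + 0) + 13)*(Q(0, r) + (-2*6 - 1)) = (((-3 - 1*(-3)) + 0) + 13)*(0*(-¼) + (-2*6 - 1)) = (((-3 + 3) + 0) + 13)*(0 + (-12 - 1)) = ((0 + 0) + 13)*(0 - 13) = (0 + 13)*(-13) = 13*(-13) = -169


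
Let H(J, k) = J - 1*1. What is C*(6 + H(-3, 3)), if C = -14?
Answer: -28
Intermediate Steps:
H(J, k) = -1 + J (H(J, k) = J - 1 = -1 + J)
C*(6 + H(-3, 3)) = -14*(6 + (-1 - 3)) = -14*(6 - 4) = -14*2 = -28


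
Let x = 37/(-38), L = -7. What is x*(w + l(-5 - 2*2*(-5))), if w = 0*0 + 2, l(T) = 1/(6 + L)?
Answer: -37/38 ≈ -0.97368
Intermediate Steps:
x = -37/38 (x = 37*(-1/38) = -37/38 ≈ -0.97368)
l(T) = -1 (l(T) = 1/(6 - 7) = 1/(-1) = -1)
w = 2 (w = 0 + 2 = 2)
x*(w + l(-5 - 2*2*(-5))) = -37*(2 - 1)/38 = -37/38*1 = -37/38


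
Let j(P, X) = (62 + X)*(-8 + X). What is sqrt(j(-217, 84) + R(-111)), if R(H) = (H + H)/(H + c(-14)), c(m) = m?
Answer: sqrt(6936110)/25 ≈ 105.35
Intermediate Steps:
j(P, X) = (-8 + X)*(62 + X)
R(H) = 2*H/(-14 + H) (R(H) = (H + H)/(H - 14) = (2*H)/(-14 + H) = 2*H/(-14 + H))
sqrt(j(-217, 84) + R(-111)) = sqrt((-496 + 84**2 + 54*84) + 2*(-111)/(-14 - 111)) = sqrt((-496 + 7056 + 4536) + 2*(-111)/(-125)) = sqrt(11096 + 2*(-111)*(-1/125)) = sqrt(11096 + 222/125) = sqrt(1387222/125) = sqrt(6936110)/25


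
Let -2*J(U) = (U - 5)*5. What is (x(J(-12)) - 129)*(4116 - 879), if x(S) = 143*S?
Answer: 38510589/2 ≈ 1.9255e+7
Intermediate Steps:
J(U) = 25/2 - 5*U/2 (J(U) = -(U - 5)*5/2 = -(-5 + U)*5/2 = -(-25 + 5*U)/2 = 25/2 - 5*U/2)
(x(J(-12)) - 129)*(4116 - 879) = (143*(25/2 - 5/2*(-12)) - 129)*(4116 - 879) = (143*(25/2 + 30) - 129)*3237 = (143*(85/2) - 129)*3237 = (12155/2 - 129)*3237 = (11897/2)*3237 = 38510589/2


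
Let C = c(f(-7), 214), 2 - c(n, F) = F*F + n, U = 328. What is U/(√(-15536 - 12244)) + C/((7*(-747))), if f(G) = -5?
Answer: 15263/1743 - 164*I*√6945/6945 ≈ 8.7567 - 1.9679*I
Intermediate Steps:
c(n, F) = 2 - n - F² (c(n, F) = 2 - (F*F + n) = 2 - (F² + n) = 2 - (n + F²) = 2 + (-n - F²) = 2 - n - F²)
C = -45789 (C = 2 - 1*(-5) - 1*214² = 2 + 5 - 1*45796 = 2 + 5 - 45796 = -45789)
U/(√(-15536 - 12244)) + C/((7*(-747))) = 328/(√(-15536 - 12244)) - 45789/(7*(-747)) = 328/(√(-27780)) - 45789/(-5229) = 328/((2*I*√6945)) - 45789*(-1/5229) = 328*(-I*√6945/13890) + 15263/1743 = -164*I*√6945/6945 + 15263/1743 = 15263/1743 - 164*I*√6945/6945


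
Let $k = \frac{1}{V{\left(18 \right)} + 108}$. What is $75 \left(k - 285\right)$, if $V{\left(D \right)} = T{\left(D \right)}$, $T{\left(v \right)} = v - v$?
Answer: $- \frac{769475}{36} \approx -21374.0$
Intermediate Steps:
$T{\left(v \right)} = 0$
$V{\left(D \right)} = 0$
$k = \frac{1}{108}$ ($k = \frac{1}{0 + 108} = \frac{1}{108} \approx 0.0092593$)
$75 \left(k - 285\right) = 75 \left(\frac{1}{108} - 285\right) = 75 \left(- \frac{30779}{108}\right) = - \frac{769475}{36}$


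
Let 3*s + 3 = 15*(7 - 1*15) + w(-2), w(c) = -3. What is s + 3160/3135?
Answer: -25702/627 ≈ -40.992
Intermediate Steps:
s = -42 (s = -1 + (15*(7 - 1*15) - 3)/3 = -1 + (15*(7 - 15) - 3)/3 = -1 + (15*(-8) - 3)/3 = -1 + (-120 - 3)/3 = -1 + (1/3)*(-123) = -1 - 41 = -42)
s + 3160/3135 = -42 + 3160/3135 = -42 + 3160*(1/3135) = -42 + 632/627 = -25702/627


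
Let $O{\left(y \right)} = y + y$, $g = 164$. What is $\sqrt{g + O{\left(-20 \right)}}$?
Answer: $2 \sqrt{31} \approx 11.136$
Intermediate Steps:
$O{\left(y \right)} = 2 y$
$\sqrt{g + O{\left(-20 \right)}} = \sqrt{164 + 2 \left(-20\right)} = \sqrt{164 - 40} = \sqrt{124} = 2 \sqrt{31}$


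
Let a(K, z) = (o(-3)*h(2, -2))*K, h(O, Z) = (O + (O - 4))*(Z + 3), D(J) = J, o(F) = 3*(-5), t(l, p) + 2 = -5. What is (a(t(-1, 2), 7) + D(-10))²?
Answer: 100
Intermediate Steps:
t(l, p) = -7 (t(l, p) = -2 - 5 = -7)
o(F) = -15
h(O, Z) = (-4 + 2*O)*(3 + Z) (h(O, Z) = (O + (-4 + O))*(3 + Z) = (-4 + 2*O)*(3 + Z))
a(K, z) = 0 (a(K, z) = (-15*(-12 - 4*(-2) + 6*2 + 2*2*(-2)))*K = (-15*(-12 + 8 + 12 - 8))*K = (-15*0)*K = 0*K = 0)
(a(t(-1, 2), 7) + D(-10))² = (0 - 10)² = (-10)² = 100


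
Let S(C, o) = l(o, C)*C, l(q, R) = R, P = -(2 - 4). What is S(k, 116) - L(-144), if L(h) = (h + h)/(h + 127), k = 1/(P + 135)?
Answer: -5405455/319073 ≈ -16.941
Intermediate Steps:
P = 2 (P = -1*(-2) = 2)
k = 1/137 (k = 1/(2 + 135) = 1/137 ≈ 0.0072993)
L(h) = 2*h/(127 + h) (L(h) = (2*h)/(127 + h) = 2*h/(127 + h))
S(C, o) = C**2 (S(C, o) = C*C = C**2)
S(k, 116) - L(-144) = (1/137)**2 - 2*(-144)/(127 - 144) = 1/18769 - 2*(-144)/(-17) = 1/18769 - 2*(-144)*(-1)/17 = 1/18769 - 1*288/17 = 1/18769 - 288/17 = -5405455/319073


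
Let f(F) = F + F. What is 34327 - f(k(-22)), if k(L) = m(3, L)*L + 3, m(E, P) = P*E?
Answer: 31417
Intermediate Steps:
m(E, P) = E*P
k(L) = 3 + 3*L² (k(L) = (3*L)*L + 3 = 3*L² + 3 = 3 + 3*L²)
f(F) = 2*F
34327 - f(k(-22)) = 34327 - 2*(3 + 3*(-22)²) = 34327 - 2*(3 + 3*484) = 34327 - 2*(3 + 1452) = 34327 - 2*1455 = 34327 - 1*2910 = 34327 - 2910 = 31417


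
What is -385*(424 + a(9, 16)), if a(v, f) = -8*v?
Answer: -135520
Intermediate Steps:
-385*(424 + a(9, 16)) = -385*(424 - 8*9) = -385*(424 - 72) = -385*352 = -135520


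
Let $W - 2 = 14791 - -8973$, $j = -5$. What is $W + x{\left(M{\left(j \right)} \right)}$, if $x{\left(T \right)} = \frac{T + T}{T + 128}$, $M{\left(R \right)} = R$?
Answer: $\frac{2923208}{123} \approx 23766.0$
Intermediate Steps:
$x{\left(T \right)} = \frac{2 T}{128 + T}$
$W = 23766$ ($W = 2 + \left(14791 - -8973\right) = 2 + \left(14791 + 8973\right) = 2 + 23764 = 23766$)
$W + x{\left(M{\left(j \right)} \right)} = 23766 + 2 \left(-5\right) \frac{1}{128 - 5} = 23766 + 2 \left(-5\right) \frac{1}{123} = 23766 - \frac{10}{123} = \frac{2923208}{123}$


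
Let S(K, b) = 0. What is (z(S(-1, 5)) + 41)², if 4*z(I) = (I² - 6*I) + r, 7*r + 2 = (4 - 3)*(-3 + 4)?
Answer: 1315609/784 ≈ 1678.1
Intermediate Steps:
r = -⅐ (r = -2/7 + ((4 - 3)*(-3 + 4))/7 = -2/7 + (1*1)/7 = -2/7 + (⅐)*1 = -2/7 + ⅐ = -⅐ ≈ -0.14286)
z(I) = -1/28 - 3*I/2 + I²/4 (z(I) = ((I² - 6*I) - ⅐)/4 = (-⅐ + I² - 6*I)/4 = -1/28 - 3*I/2 + I²/4)
(z(S(-1, 5)) + 41)² = ((-1/28 - 3/2*0 + (¼)*0²) + 41)² = ((-1/28 + 0 + (¼)*0) + 41)² = ((-1/28 + 0 + 0) + 41)² = (-1/28 + 41)² = (1147/28)² = 1315609/784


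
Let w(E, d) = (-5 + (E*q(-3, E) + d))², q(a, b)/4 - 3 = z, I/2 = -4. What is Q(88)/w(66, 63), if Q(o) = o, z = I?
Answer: 22/398161 ≈ 5.5254e-5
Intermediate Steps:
I = -8 (I = 2*(-4) = -8)
z = -8
q(a, b) = -20 (q(a, b) = 12 + 4*(-8) = 12 - 32 = -20)
w(E, d) = (-5 + d - 20*E)² (w(E, d) = (-5 + (E*(-20) + d))² = (-5 + (-20*E + d))² = (-5 + (d - 20*E))² = (-5 + d - 20*E)²)
Q(88)/w(66, 63) = 88/((5 - 1*63 + 20*66)²) = 88/((5 - 63 + 1320)²) = 88/(1262²) = 88/1592644 = 88*(1/1592644) = 22/398161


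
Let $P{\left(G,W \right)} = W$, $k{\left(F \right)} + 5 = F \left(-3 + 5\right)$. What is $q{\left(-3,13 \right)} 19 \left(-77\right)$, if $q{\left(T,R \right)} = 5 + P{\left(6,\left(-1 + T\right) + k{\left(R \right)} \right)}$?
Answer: $-32186$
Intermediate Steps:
$k{\left(F \right)} = -5 + 2 F$ ($k{\left(F \right)} = -5 + F \left(-3 + 5\right) = -5 + F 2 = -5 + 2 F$)
$q{\left(T,R \right)} = -1 + T + 2 R$ ($q{\left(T,R \right)} = 5 + \left(\left(-1 + T\right) + \left(-5 + 2 R\right)\right) = 5 + \left(-6 + T + 2 R\right) = -1 + T + 2 R$)
$q{\left(-3,13 \right)} 19 \left(-77\right) = \left(-1 - 3 + 2 \cdot 13\right) 19 \left(-77\right) = \left(-1 - 3 + 26\right) 19 \left(-77\right) = 22 \cdot 19 \left(-77\right) = 418 \left(-77\right) = -32186$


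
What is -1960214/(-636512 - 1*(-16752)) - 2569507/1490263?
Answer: 664378368981/461802698440 ≈ 1.4387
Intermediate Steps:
-1960214/(-636512 - 1*(-16752)) - 2569507/1490263 = -1960214/(-636512 + 16752) - 2569507*1/1490263 = -1960214/(-619760) - 2569507/1490263 = -1960214*(-1/619760) - 2569507/1490263 = 980107/309880 - 2569507/1490263 = 664378368981/461802698440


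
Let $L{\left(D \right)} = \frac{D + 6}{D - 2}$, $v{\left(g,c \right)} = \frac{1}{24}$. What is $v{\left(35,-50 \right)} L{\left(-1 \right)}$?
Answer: $- \frac{5}{72} \approx -0.069444$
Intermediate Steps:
$v{\left(g,c \right)} = \frac{1}{24}$
$L{\left(D \right)} = \frac{6 + D}{-2 + D}$
$v{\left(35,-50 \right)} L{\left(-1 \right)} = \frac{\frac{1}{-2 - 1} \left(6 - 1\right)}{24} = \frac{\frac{1}{-3} \cdot 5}{24} = \frac{\left(- \frac{1}{3}\right) 5}{24} = \frac{1}{24} \left(- \frac{5}{3}\right) = - \frac{5}{72}$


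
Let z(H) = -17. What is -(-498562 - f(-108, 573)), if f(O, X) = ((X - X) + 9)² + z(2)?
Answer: 498626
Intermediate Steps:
f(O, X) = 64 (f(O, X) = ((X - X) + 9)² - 17 = (0 + 9)² - 17 = 9² - 17 = 81 - 17 = 64)
-(-498562 - f(-108, 573)) = -(-498562 - 1*64) = -(-498562 - 64) = -1*(-498626) = 498626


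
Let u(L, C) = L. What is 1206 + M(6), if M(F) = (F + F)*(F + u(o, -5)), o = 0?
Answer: 1278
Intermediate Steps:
M(F) = 2*F² (M(F) = (F + F)*(F + 0) = (2*F)*F = 2*F²)
1206 + M(6) = 1206 + 2*6² = 1206 + 2*36 = 1206 + 72 = 1278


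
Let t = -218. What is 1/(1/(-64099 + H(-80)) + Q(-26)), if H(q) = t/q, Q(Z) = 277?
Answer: 2563851/710186687 ≈ 0.0036101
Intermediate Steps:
H(q) = -218/q
1/(1/(-64099 + H(-80)) + Q(-26)) = 1/(1/(-64099 - 218/(-80)) + 277) = 1/(1/(-64099 - 218*(-1/80)) + 277) = 1/(1/(-64099 + 109/40) + 277) = 1/(1/(-2563851/40) + 277) = 1/(-40/2563851 + 277) = 1/(710186687/2563851) = 2563851/710186687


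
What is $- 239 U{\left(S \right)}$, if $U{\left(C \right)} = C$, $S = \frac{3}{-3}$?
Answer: $239$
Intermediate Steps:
$S = -1$ ($S = 3 \left(- \frac{1}{3}\right) = -1$)
$- 239 U{\left(S \right)} = \left(-239\right) \left(-1\right) = 239$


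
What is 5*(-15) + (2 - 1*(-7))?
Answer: -66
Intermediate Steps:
5*(-15) + (2 - 1*(-7)) = -75 + (2 + 7) = -75 + 9 = -66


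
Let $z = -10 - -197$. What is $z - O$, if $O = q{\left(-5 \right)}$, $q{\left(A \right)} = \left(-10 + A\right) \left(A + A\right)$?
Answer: $37$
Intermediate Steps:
$q{\left(A \right)} = 2 A \left(-10 + A\right)$ ($q{\left(A \right)} = \left(-10 + A\right) 2 A = 2 A \left(-10 + A\right)$)
$O = 150$ ($O = 2 \left(-5\right) \left(-10 - 5\right) = 2 \left(-5\right) \left(-15\right) = 150$)
$z = 187$ ($z = -10 + 197 = 187$)
$z - O = 187 - 150 = 37$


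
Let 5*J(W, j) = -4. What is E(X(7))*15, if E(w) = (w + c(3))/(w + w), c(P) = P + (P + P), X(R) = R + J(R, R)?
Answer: 570/31 ≈ 18.387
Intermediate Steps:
J(W, j) = -⅘ (J(W, j) = (⅕)*(-4) = -⅘)
X(R) = -⅘ + R (X(R) = R - ⅘ = -⅘ + R)
c(P) = 3*P (c(P) = P + 2*P = 3*P)
E(w) = (9 + w)/(2*w) (E(w) = (w + 3*3)/(w + w) = (w + 9)/((2*w)) = (9 + w)*(1/(2*w)) = (9 + w)/(2*w))
E(X(7))*15 = ((9 + (-⅘ + 7))/(2*(-⅘ + 7)))*15 = ((9 + 31/5)/(2*(31/5)))*15 = ((½)*(5/31)*(76/5))*15 = (38/31)*15 = 570/31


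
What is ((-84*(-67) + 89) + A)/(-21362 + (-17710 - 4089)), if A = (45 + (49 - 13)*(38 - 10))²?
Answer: -1114526/43161 ≈ -25.823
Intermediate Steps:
A = 1108809 (A = (45 + 36*28)² = (45 + 1008)² = 1053² = 1108809)
((-84*(-67) + 89) + A)/(-21362 + (-17710 - 4089)) = ((-84*(-67) + 89) + 1108809)/(-21362 + (-17710 - 4089)) = ((5628 + 89) + 1108809)/(-21362 - 21799) = (5717 + 1108809)/(-43161) = 1114526*(-1/43161) = -1114526/43161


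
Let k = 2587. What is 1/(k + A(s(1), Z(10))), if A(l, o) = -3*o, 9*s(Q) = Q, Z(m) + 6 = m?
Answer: 1/2575 ≈ 0.00038835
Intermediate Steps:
Z(m) = -6 + m
s(Q) = Q/9
1/(k + A(s(1), Z(10))) = 1/(2587 - 3*(-6 + 10)) = 1/(2587 - 3*4) = 1/(2587 - 12) = 1/2575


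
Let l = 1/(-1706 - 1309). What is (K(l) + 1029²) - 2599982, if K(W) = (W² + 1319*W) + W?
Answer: -14009322426524/9090225 ≈ -1.5411e+6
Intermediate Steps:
l = -1/3015 (l = 1/(-3015) = -1/3015 ≈ -0.00033167)
K(W) = W² + 1320*W
(K(l) + 1029²) - 2599982 = (-(1320 - 1/3015)/3015 + 1029²) - 2599982 = (-1/3015*3979799/3015 + 1058841) - 2599982 = (-3979799/9090225 + 1058841) - 2599982 = 9625098949426/9090225 - 2599982 = -14009322426524/9090225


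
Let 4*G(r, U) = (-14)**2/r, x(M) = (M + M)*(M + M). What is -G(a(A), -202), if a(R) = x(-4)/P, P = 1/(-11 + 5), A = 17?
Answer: 49/384 ≈ 0.12760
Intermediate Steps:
P = -1/6 (P = 1/(-6) = -1/6 ≈ -0.16667)
x(M) = 4*M**2 (x(M) = (2*M)*(2*M) = 4*M**2)
a(R) = -384 (a(R) = (4*(-4)**2)/(-1/6) = (4*16)*(-6) = 64*(-6) = -384)
G(r, U) = 49/r (G(r, U) = ((-14)**2/r)/4 = (196/r)/4 = 49/r)
-G(a(A), -202) = -49/(-384) = -49*(-1)/384 = -1*(-49/384) = 49/384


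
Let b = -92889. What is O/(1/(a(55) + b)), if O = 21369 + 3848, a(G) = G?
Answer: -2340994978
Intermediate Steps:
O = 25217
O/(1/(a(55) + b)) = 25217/(1/(55 - 92889)) = 25217/(1/(-92834)) = 25217/(-1/92834) = 25217*(-92834) = -2340994978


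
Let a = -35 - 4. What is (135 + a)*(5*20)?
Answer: 9600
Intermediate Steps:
a = -39
(135 + a)*(5*20) = (135 - 39)*(5*20) = 96*100 = 9600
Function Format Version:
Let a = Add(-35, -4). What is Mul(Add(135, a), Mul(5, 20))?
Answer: 9600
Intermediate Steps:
a = -39
Mul(Add(135, a), Mul(5, 20)) = Mul(Add(135, -39), Mul(5, 20)) = Mul(96, 100) = 9600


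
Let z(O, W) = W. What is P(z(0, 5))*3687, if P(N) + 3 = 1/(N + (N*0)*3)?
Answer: -51618/5 ≈ -10324.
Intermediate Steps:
P(N) = -3 + 1/N (P(N) = -3 + 1/(N + (N*0)*3) = -3 + 1/(N + 0*3) = -3 + 1/(N + 0) = -3 + 1/N)
P(z(0, 5))*3687 = (-3 + 1/5)*3687 = (-3 + ⅕)*3687 = -14/5*3687 = -51618/5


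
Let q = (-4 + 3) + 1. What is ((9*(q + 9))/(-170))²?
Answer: 6561/28900 ≈ 0.22702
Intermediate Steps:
q = 0 (q = -1 + 1 = 0)
((9*(q + 9))/(-170))² = ((9*(0 + 9))/(-170))² = ((9*9)*(-1/170))² = (81*(-1/170))² = (-81/170)² = 6561/28900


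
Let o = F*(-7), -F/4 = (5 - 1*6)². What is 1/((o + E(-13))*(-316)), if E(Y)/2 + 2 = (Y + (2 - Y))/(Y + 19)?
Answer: -3/23384 ≈ -0.00012829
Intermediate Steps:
F = -4 (F = -4*(5 - 1*6)² = -4*(5 - 6)² = -4*(-1)² = -4*1 = -4)
E(Y) = -4 + 4/(19 + Y) (E(Y) = -4 + 2*((Y + (2 - Y))/(Y + 19)) = -4 + 2*(2/(19 + Y)) = -4 + 4/(19 + Y))
o = 28 (o = -4*(-7) = 28)
1/((o + E(-13))*(-316)) = 1/((28 + 4*(-18 - 1*(-13))/(19 - 13))*(-316)) = 1/((28 + 4*(-18 + 13)/6)*(-316)) = 1/((28 + 4*(⅙)*(-5))*(-316)) = 1/((28 - 10/3)*(-316)) = 1/((74/3)*(-316)) = 1/(-23384/3) = -3/23384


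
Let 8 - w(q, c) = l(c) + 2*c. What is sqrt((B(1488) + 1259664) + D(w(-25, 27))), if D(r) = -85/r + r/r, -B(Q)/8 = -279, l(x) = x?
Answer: sqrt(6724655318)/73 ≈ 1123.3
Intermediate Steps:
B(Q) = 2232 (B(Q) = -8*(-279) = 2232)
w(q, c) = 8 - 3*c (w(q, c) = 8 - (c + 2*c) = 8 - 3*c)
D(r) = 1 - 85/r (D(r) = -85/r + 1 = 1 - 85/r)
sqrt((B(1488) + 1259664) + D(w(-25, 27))) = sqrt((2232 + 1259664) + (-85 + (8 - 3*27))/(8 - 3*27)) = sqrt(1261896 + (-85 + (8 - 81))/(8 - 81)) = sqrt(1261896 + (-85 - 73)/(-73)) = sqrt(1261896 - 1/73*(-158)) = sqrt(1261896 + 158/73) = sqrt(92118566/73) = sqrt(6724655318)/73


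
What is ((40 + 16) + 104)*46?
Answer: 7360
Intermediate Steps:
((40 + 16) + 104)*46 = (56 + 104)*46 = 160*46 = 7360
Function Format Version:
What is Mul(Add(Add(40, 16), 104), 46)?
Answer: 7360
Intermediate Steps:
Mul(Add(Add(40, 16), 104), 46) = Mul(Add(56, 104), 46) = Mul(160, 46) = 7360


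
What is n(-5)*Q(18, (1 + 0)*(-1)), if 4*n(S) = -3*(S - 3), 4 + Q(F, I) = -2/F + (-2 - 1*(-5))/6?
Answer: -65/3 ≈ -21.667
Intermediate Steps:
Q(F, I) = -7/2 - 2/F (Q(F, I) = -4 + (-2/F + (-2 - 1*(-5))/6) = -4 + (-2/F + (-2 + 5)*(⅙)) = -4 + (-2/F + 3*(⅙)) = -4 + (-2/F + ½) = -4 + (½ - 2/F) = -7/2 - 2/F)
n(S) = 9/4 - 3*S/4 (n(S) = (-3*(S - 3))/4 = (-3*(-3 + S))/4 = (9 - 3*S)/4 = 9/4 - 3*S/4)
n(-5)*Q(18, (1 + 0)*(-1)) = (9/4 - ¾*(-5))*(-7/2 - 2/18) = (9/4 + 15/4)*(-7/2 - 2*1/18) = 6*(-7/2 - ⅑) = 6*(-65/18) = -65/3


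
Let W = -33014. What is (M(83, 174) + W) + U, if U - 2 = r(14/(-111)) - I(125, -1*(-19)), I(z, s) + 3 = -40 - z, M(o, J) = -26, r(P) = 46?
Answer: -32824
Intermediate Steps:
I(z, s) = -43 - z (I(z, s) = -3 + (-40 - z) = -43 - z)
U = 216 (U = 2 + (46 - (-43 - 1*125)) = 2 + (46 - (-43 - 125)) = 2 + (46 - 1*(-168)) = 2 + (46 + 168) = 2 + 214 = 216)
(M(83, 174) + W) + U = (-26 - 33014) + 216 = -33040 + 216 = -32824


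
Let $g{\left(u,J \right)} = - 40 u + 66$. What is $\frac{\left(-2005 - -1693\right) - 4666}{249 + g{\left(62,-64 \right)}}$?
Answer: $\frac{4978}{2165} \approx 2.2993$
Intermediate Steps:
$g{\left(u,J \right)} = 66 - 40 u$
$\frac{\left(-2005 - -1693\right) - 4666}{249 + g{\left(62,-64 \right)}} = \frac{\left(-2005 - -1693\right) - 4666}{249 + \left(66 - 2480\right)} = \frac{\left(-2005 + 1693\right) - 4666}{249 + \left(66 - 2480\right)} = \frac{-312 - 4666}{249 - 2414} = - \frac{4978}{-2165} = \left(-4978\right) \left(- \frac{1}{2165}\right) = \frac{4978}{2165}$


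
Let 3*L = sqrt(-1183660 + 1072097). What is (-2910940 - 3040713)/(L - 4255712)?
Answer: 227956689827424/162999761754059 + 17854959*I*sqrt(111563)/162999761754059 ≈ 1.3985 + 3.6587e-5*I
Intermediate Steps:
L = I*sqrt(111563)/3 (L = sqrt(-1183660 + 1072097)/3 = sqrt(-111563)/3 = (I*sqrt(111563))/3 = I*sqrt(111563)/3 ≈ 111.34*I)
(-2910940 - 3040713)/(L - 4255712) = (-2910940 - 3040713)/(I*sqrt(111563)/3 - 4255712) = -5951653/(-4255712 + I*sqrt(111563)/3)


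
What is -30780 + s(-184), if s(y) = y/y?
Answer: -30779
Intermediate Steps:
s(y) = 1
-30780 + s(-184) = -30780 + 1 = -30779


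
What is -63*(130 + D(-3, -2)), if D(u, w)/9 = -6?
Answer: -4788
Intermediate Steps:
D(u, w) = -54 (D(u, w) = 9*(-6) = -54)
-63*(130 + D(-3, -2)) = -63*(130 - 54) = -63*76 = -4788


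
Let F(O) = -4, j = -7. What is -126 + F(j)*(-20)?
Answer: -46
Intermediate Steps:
-126 + F(j)*(-20) = -126 - 4*(-20) = -126 + 80 = -46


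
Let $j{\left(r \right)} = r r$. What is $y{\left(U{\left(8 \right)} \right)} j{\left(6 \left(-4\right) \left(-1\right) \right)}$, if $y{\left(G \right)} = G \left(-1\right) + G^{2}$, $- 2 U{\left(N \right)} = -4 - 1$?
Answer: $2160$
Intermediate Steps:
$U{\left(N \right)} = \frac{5}{2}$ ($U{\left(N \right)} = - \frac{-4 - 1}{2} = \left(- \frac{1}{2}\right) \left(-5\right) = \frac{5}{2}$)
$y{\left(G \right)} = G^{2} - G$ ($y{\left(G \right)} = - G + G^{2} = G^{2} - G$)
$j{\left(r \right)} = r^{2}$
$y{\left(U{\left(8 \right)} \right)} j{\left(6 \left(-4\right) \left(-1\right) \right)} = \frac{5 \left(-1 + \frac{5}{2}\right)}{2} \left(6 \left(-4\right) \left(-1\right)\right)^{2} = \frac{5}{2} \cdot \frac{3}{2} \left(\left(-24\right) \left(-1\right)\right)^{2} = \frac{15 \cdot 24^{2}}{4} = \frac{15}{4} \cdot 576 = 2160$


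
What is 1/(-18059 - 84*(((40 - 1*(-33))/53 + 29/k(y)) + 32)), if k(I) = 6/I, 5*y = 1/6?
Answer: -795/16596604 ≈ -4.7901e-5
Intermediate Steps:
y = 1/30 (y = (⅕)/6 = (⅕)*(⅙) = 1/30 ≈ 0.033333)
1/(-18059 - 84*(((40 - 1*(-33))/53 + 29/k(y)) + 32)) = 1/(-18059 - 84*(((40 - 1*(-33))/53 + 29/((6/(1/30)))) + 32)) = 1/(-18059 - 84*(((40 + 33)*(1/53) + 29/((6*30))) + 32)) = 1/(-18059 - 84*((73*(1/53) + 29/180) + 32)) = 1/(-18059 - 84*((73/53 + 29*(1/180)) + 32)) = 1/(-18059 - 84*((73/53 + 29/180) + 32)) = 1/(-18059 - 84*(14677/9540 + 32)) = 1/(-18059 - 84*319957/9540) = 1/(-18059 - 2239699/795) = 1/(-16596604/795) = -795/16596604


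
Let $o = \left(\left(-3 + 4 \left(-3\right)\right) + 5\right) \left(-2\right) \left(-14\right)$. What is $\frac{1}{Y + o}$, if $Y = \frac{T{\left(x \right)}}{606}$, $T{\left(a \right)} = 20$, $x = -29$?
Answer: $- \frac{303}{84830} \approx -0.0035718$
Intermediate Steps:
$Y = \frac{10}{303}$ ($Y = \frac{20}{606} = 20 \cdot \frac{1}{606} = \frac{10}{303} \approx 0.033003$)
$o = -280$ ($o = \left(\left(-3 - 12\right) + 5\right) \left(-2\right) \left(-14\right) = \left(-15 + 5\right) \left(-2\right) \left(-14\right) = \left(-10\right) \left(-2\right) \left(-14\right) = 20 \left(-14\right) = -280$)
$\frac{1}{Y + o} = \frac{1}{\frac{10}{303} - 280} = \frac{1}{- \frac{84830}{303}} = - \frac{303}{84830}$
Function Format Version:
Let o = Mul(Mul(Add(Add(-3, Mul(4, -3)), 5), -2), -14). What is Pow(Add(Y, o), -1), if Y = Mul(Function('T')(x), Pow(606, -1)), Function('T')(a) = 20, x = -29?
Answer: Rational(-303, 84830) ≈ -0.0035718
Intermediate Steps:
Y = Rational(10, 303) (Y = Mul(20, Pow(606, -1)) = Mul(20, Rational(1, 606)) = Rational(10, 303) ≈ 0.033003)
o = -280 (o = Mul(Mul(Add(Add(-3, -12), 5), -2), -14) = Mul(Mul(Add(-15, 5), -2), -14) = Mul(Mul(-10, -2), -14) = Mul(20, -14) = -280)
Pow(Add(Y, o), -1) = Pow(Add(Rational(10, 303), -280), -1) = Pow(Rational(-84830, 303), -1) = Rational(-303, 84830)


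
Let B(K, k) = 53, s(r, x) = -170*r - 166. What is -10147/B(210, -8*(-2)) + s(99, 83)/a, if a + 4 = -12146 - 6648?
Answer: -94921259/498147 ≈ -190.55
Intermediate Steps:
s(r, x) = -166 - 170*r
a = -18798 (a = -4 + (-12146 - 6648) = -4 - 18794 = -18798)
-10147/B(210, -8*(-2)) + s(99, 83)/a = -10147/53 + (-166 - 170*99)/(-18798) = -10147*1/53 + (-166 - 16830)*(-1/18798) = -10147/53 - 16996*(-1/18798) = -10147/53 + 8498/9399 = -94921259/498147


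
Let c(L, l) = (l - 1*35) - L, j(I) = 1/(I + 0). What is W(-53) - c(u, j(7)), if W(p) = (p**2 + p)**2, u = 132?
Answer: 53169920/7 ≈ 7.5957e+6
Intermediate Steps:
j(I) = 1/I
c(L, l) = -35 + l - L (c(L, l) = (l - 35) - L = (-35 + l) - L = -35 + l - L)
W(p) = (p + p**2)**2
W(-53) - c(u, j(7)) = (-53)**2*(1 - 53)**2 - (-35 + 1/7 - 1*132) = 2809*(-52)**2 - (-35 + 1/7 - 132) = 2809*2704 - 1*(-1168/7) = 7595536 + 1168/7 = 53169920/7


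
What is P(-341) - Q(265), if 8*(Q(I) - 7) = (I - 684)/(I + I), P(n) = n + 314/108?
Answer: -39494887/114480 ≈ -344.99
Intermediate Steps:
P(n) = 157/54 + n (P(n) = n + 314*(1/108) = n + 157/54 = 157/54 + n)
Q(I) = 7 + (-684 + I)/(16*I) (Q(I) = 7 + ((I - 684)/(I + I))/8 = 7 + ((-684 + I)/((2*I)))/8 = 7 + ((-684 + I)*(1/(2*I)))/8 = 7 + ((-684 + I)/(2*I))/8 = 7 + (-684 + I)/(16*I))
P(-341) - Q(265) = (157/54 - 341) - (-684 + 113*265)/(16*265) = -18257/54 - (-684 + 29945)/(16*265) = -18257/54 - 29261/(16*265) = -18257/54 - 1*29261/4240 = -18257/54 - 29261/4240 = -39494887/114480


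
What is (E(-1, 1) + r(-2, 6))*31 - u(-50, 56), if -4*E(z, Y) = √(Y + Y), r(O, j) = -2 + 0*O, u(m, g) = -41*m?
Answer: -2112 - 31*√2/4 ≈ -2123.0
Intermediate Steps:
r(O, j) = -2 (r(O, j) = -2 + 0 = -2)
E(z, Y) = -√2*√Y/4 (E(z, Y) = -√(Y + Y)/4 = -√2*√Y/4)
(E(-1, 1) + r(-2, 6))*31 - u(-50, 56) = (-√2*√1/4 - 2)*31 - (-41)*(-50) = (-¼*√2*1 - 2)*31 - 1*2050 = (-√2/4 - 2)*31 - 2050 = (-2 - √2/4)*31 - 2050 = (-62 - 31*√2/4) - 2050 = -2112 - 31*√2/4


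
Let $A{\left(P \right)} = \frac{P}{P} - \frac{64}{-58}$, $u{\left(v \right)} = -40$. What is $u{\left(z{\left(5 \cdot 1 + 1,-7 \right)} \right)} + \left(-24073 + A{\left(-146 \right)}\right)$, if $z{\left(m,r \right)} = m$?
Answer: $- \frac{699216}{29} \approx -24111.0$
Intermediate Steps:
$A{\left(P \right)} = \frac{61}{29}$ ($A{\left(P \right)} = 1 - - \frac{32}{29} = 1 + \frac{32}{29} = \frac{61}{29}$)
$u{\left(z{\left(5 \cdot 1 + 1,-7 \right)} \right)} + \left(-24073 + A{\left(-146 \right)}\right) = -40 + \left(-24073 + \frac{61}{29}\right) = -40 - \frac{698056}{29} = - \frac{699216}{29}$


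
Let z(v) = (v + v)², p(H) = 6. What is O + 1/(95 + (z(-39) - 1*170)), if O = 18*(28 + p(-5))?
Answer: 3677509/6009 ≈ 612.00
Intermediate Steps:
O = 612 (O = 18*(28 + 6) = 18*34 = 612)
z(v) = 4*v² (z(v) = (2*v)² = 4*v²)
O + 1/(95 + (z(-39) - 1*170)) = 612 + 1/(95 + (4*(-39)² - 1*170)) = 612 + 1/(95 + (4*1521 - 170)) = 612 + 1/(95 + (6084 - 170)) = 612 + 1/(95 + 5914) = 612 + 1/6009 = 3677509/6009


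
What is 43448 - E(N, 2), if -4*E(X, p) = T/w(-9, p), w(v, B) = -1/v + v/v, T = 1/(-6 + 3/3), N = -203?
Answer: 8689591/200 ≈ 43448.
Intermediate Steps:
T = -⅕ (T = 1/(-6 + (⅓)*3) = 1/(-6 + 1) = 1/(-5) = -⅕ ≈ -0.20000)
w(v, B) = 1 - 1/v (w(v, B) = -1/v + 1 = 1 - 1/v)
E(X, p) = 9/200 (E(X, p) = -(-1)/(20*((-1 - 9)/(-9))) = -(-1)/(20*((-⅑*(-10)))) = -(-1)/(20*10/9) = -(-1)*9/(20*10) = -¼*(-9/50) = 9/200)
43448 - E(N, 2) = 43448 - 1*9/200 = 43448 - 9/200 = 8689591/200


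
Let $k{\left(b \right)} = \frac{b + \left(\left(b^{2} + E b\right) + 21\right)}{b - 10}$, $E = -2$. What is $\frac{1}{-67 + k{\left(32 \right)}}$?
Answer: $- \frac{22}{461} \approx -0.047722$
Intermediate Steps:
$k{\left(b \right)} = \frac{21 + b^{2} - b}{-10 + b}$ ($k{\left(b \right)} = \frac{b + \left(\left(b^{2} - 2 b\right) + 21\right)}{b - 10} = \frac{b + \left(21 + b^{2} - 2 b\right)}{-10 + b} = \frac{21 + b^{2} - b}{-10 + b}$)
$\frac{1}{-67 + k{\left(32 \right)}} = \frac{1}{-67 + \frac{21 + 32^{2} - 32}{-10 + 32}} = \frac{1}{-67 + \frac{21 + 1024 - 32}{22}} = \frac{1}{-67 + \frac{1}{22} \cdot 1013} = \frac{1}{-67 + \frac{1013}{22}} = \frac{1}{- \frac{461}{22}} = - \frac{22}{461}$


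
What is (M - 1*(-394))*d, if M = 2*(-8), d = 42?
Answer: 15876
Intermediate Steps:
M = -16
(M - 1*(-394))*d = (-16 - 1*(-394))*42 = (-16 + 394)*42 = 378*42 = 15876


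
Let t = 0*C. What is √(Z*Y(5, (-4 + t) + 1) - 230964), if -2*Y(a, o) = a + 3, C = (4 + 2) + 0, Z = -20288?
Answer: 2*I*√37453 ≈ 387.06*I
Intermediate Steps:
C = 6 (C = 6 + 0 = 6)
t = 0 (t = 0*6 = 0)
Y(a, o) = -3/2 - a/2 (Y(a, o) = -(a + 3)/2 = -(3 + a)/2 = -3/2 - a/2)
√(Z*Y(5, (-4 + t) + 1) - 230964) = √(-20288*(-3/2 - ½*5) - 230964) = √(-20288*(-3/2 - 5/2) - 230964) = √(-20288*(-4) - 230964) = √(81152 - 230964) = √(-149812) = 2*I*√37453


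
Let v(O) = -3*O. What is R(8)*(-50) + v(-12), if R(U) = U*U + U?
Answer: -3564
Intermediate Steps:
R(U) = U + U² (R(U) = U² + U = U + U²)
R(8)*(-50) + v(-12) = (8*(1 + 8))*(-50) - 3*(-12) = (8*9)*(-50) + 36 = 72*(-50) + 36 = -3600 + 36 = -3564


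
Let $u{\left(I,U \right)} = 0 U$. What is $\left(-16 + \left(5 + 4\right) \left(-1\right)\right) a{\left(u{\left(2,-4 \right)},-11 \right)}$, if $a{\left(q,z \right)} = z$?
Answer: $275$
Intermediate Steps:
$u{\left(I,U \right)} = 0$
$\left(-16 + \left(5 + 4\right) \left(-1\right)\right) a{\left(u{\left(2,-4 \right)},-11 \right)} = \left(-16 + \left(5 + 4\right) \left(-1\right)\right) \left(-11\right) = \left(-16 + 9 \left(-1\right)\right) \left(-11\right) = \left(-16 - 9\right) \left(-11\right) = \left(-25\right) \left(-11\right) = 275$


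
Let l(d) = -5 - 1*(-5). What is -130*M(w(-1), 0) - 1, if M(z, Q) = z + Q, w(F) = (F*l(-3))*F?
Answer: -1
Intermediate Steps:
l(d) = 0 (l(d) = -5 + 5 = 0)
w(F) = 0 (w(F) = (F*0)*F = 0*F = 0)
M(z, Q) = Q + z
-130*M(w(-1), 0) - 1 = -130*(0 + 0) - 1 = -130*0 - 1 = 0 - 1 = -1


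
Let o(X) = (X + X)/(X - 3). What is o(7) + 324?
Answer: 655/2 ≈ 327.50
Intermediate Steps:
o(X) = 2*X/(-3 + X) (o(X) = (2*X)/(-3 + X) = 2*X/(-3 + X))
o(7) + 324 = 2*7/(-3 + 7) + 324 = 2*7/4 + 324 = 2*7*(¼) + 324 = 7/2 + 324 = 655/2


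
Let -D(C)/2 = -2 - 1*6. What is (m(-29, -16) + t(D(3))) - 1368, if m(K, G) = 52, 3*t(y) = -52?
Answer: -4000/3 ≈ -1333.3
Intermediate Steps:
D(C) = 16 (D(C) = -2*(-2 - 1*6) = -2*(-2 - 6) = -2*(-8) = 16)
t(y) = -52/3 (t(y) = (⅓)*(-52) = -52/3)
(m(-29, -16) + t(D(3))) - 1368 = (52 - 52/3) - 1368 = 104/3 - 1368 = -4000/3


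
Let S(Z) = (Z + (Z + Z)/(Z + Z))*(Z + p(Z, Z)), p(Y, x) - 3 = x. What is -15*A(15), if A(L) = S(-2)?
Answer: -15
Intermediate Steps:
p(Y, x) = 3 + x
S(Z) = (1 + Z)*(3 + 2*Z) (S(Z) = (Z + (Z + Z)/(Z + Z))*(Z + (3 + Z)) = (Z + (2*Z)/((2*Z)))*(3 + 2*Z) = (Z + (2*Z)*(1/(2*Z)))*(3 + 2*Z) = (Z + 1)*(3 + 2*Z) = (1 + Z)*(3 + 2*Z))
A(L) = 1 (A(L) = 3 + 2*(-2)**2 + 5*(-2) = 3 + 2*4 - 10 = 3 + 8 - 10 = 1)
-15*A(15) = -15*1 = -15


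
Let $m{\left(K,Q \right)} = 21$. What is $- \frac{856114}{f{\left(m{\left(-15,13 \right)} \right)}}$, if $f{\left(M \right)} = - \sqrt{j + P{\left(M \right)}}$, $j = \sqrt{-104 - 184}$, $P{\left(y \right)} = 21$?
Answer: $\frac{856114 \sqrt{3}}{3 \sqrt{7 + 4 i \sqrt{2}}} \approx 1.5534 \cdot 10^{5} - 54920.0 i$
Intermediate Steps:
$j = 12 i \sqrt{2}$ ($j = \sqrt{-288} = 12 i \sqrt{2} \approx 16.971 i$)
$f{\left(M \right)} = - \sqrt{21 + 12 i \sqrt{2}}$ ($f{\left(M \right)} = - \sqrt{12 i \sqrt{2} + 21} = - \sqrt{21 + 12 i \sqrt{2}}$)
$- \frac{856114}{f{\left(m{\left(-15,13 \right)} \right)}} = - \frac{856114}{\left(-1\right) \sqrt{21 + 12 i \sqrt{2}}} = - 856114 \left(- \frac{1}{\sqrt{21 + 12 i \sqrt{2}}}\right) = \frac{856114}{\sqrt{21 + 12 i \sqrt{2}}}$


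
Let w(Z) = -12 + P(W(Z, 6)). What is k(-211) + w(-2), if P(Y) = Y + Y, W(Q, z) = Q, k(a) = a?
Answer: -227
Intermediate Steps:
P(Y) = 2*Y
w(Z) = -12 + 2*Z
k(-211) + w(-2) = -211 + (-12 + 2*(-2)) = -211 + (-12 - 4) = -211 - 16 = -227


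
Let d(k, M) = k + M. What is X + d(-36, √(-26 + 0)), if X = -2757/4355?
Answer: -159537/4355 + I*√26 ≈ -36.633 + 5.099*I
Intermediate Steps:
d(k, M) = M + k
X = -2757/4355 (X = -2757*1/4355 = -2757/4355 ≈ -0.63307)
X + d(-36, √(-26 + 0)) = -2757/4355 + (√(-26 + 0) - 36) = -2757/4355 + (√(-26) - 36) = -2757/4355 + (I*√26 - 36) = -2757/4355 + (-36 + I*√26) = -159537/4355 + I*√26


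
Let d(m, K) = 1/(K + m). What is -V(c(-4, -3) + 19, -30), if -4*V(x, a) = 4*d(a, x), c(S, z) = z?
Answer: -1/14 ≈ -0.071429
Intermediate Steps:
V(x, a) = -1/(a + x) (V(x, a) = -1/(x + a) = -1/(a + x))
-V(c(-4, -3) + 19, -30) = -(-1)/(-30 + (-3 + 19)) = -(-1)/(-30 + 16) = -(-1)/(-14) = -(-1)*(-1)/14 = -1*1/14 = -1/14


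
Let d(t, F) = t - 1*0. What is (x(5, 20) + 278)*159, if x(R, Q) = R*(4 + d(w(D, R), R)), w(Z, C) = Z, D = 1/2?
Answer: 95559/2 ≈ 47780.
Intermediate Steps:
D = ½ (D = 1*(½) = ½ ≈ 0.50000)
d(t, F) = t (d(t, F) = t + 0 = t)
x(R, Q) = 9*R/2 (x(R, Q) = R*(4 + ½) = R*(9/2) = 9*R/2)
(x(5, 20) + 278)*159 = ((9/2)*5 + 278)*159 = (45/2 + 278)*159 = (601/2)*159 = 95559/2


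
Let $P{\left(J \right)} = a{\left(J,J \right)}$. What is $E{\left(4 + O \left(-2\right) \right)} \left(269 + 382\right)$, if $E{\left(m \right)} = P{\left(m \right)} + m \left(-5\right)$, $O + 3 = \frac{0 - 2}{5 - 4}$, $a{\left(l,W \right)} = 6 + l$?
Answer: $-32550$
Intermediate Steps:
$P{\left(J \right)} = 6 + J$
$O = -5$ ($O = -3 + \frac{0 - 2}{5 - 4} = -3 - \frac{2}{1} = -3 - 2 = -5$)
$E{\left(m \right)} = 6 - 4 m$ ($E{\left(m \right)} = \left(6 + m\right) + m \left(-5\right) = \left(6 + m\right) - 5 m = 6 - 4 m$)
$E{\left(4 + O \left(-2\right) \right)} \left(269 + 382\right) = \left(6 - 4 \left(4 - -10\right)\right) \left(269 + 382\right) = \left(6 - 4 \left(4 + 10\right)\right) 651 = \left(6 - 56\right) 651 = \left(-50\right) 651 = -32550$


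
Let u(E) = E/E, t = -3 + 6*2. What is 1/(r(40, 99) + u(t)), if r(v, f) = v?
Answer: 1/41 ≈ 0.024390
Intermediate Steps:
t = 9 (t = -3 + 12 = 9)
u(E) = 1
1/(r(40, 99) + u(t)) = 1/(40 + 1) = 1/41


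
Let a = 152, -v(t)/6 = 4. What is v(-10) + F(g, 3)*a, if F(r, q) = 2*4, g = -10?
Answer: 1192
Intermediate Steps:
v(t) = -24 (v(t) = -6*4 = -24)
F(r, q) = 8
v(-10) + F(g, 3)*a = -24 + 8*152 = -24 + 1216 = 1192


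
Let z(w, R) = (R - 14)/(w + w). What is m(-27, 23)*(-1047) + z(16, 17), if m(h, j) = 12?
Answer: -402045/32 ≈ -12564.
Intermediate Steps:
z(w, R) = (-14 + R)/(2*w) (z(w, R) = (-14 + R)/((2*w)) = (-14 + R)*(1/(2*w)) = (-14 + R)/(2*w))
m(-27, 23)*(-1047) + z(16, 17) = 12*(-1047) + (½)*(-14 + 17)/16 = -12564 + (½)*(1/16)*3 = -12564 + 3/32 = -402045/32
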